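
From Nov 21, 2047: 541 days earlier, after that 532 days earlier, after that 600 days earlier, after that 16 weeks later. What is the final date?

Subtracting 541 days from November 21, 2047:
Going back 21 days from November 21, 2047 reaches the end of the previous month; 541 − 21 = 520 left.
October 2047 has 31 days: 520 − 31 = 489 left.
September 2047 has 30 days: 489 − 30 = 459 left.
August 2047 has 31 days: 459 − 31 = 428 left.
July 2047 has 31 days: 428 − 31 = 397 left.
June 2047 has 30 days: 397 − 30 = 367 left.
May 2047 has 31 days: 367 − 31 = 336 left.
April 2047 has 30 days: 336 − 30 = 306 left.
March 2047 has 31 days: 306 − 31 = 275 left.
February 2047 has 28 days (2047 is not a leap year): 275 − 28 = 247 left.
January 2047 has 31 days: 247 − 31 = 216 left.
December 2046 has 31 days: 216 − 31 = 185 left.
November 2046 has 30 days: 185 − 30 = 155 left.
October 2046 has 31 days: 155 − 31 = 124 left.
September 2046 has 30 days: 124 − 30 = 94 left.
August 2046 has 31 days: 94 − 31 = 63 left.
July 2046 has 31 days: 63 − 31 = 32 left.
June 2046 has 30 days: 32 − 30 = 2 left.
May 2046 has 31 days; 31 − 2 = 29 → May 29, 2046.
Subtracting 532 days from May 29, 2046:
Going back 29 days from May 29, 2046 reaches the end of the previous month; 532 − 29 = 503 left.
April 2046 has 30 days: 503 − 30 = 473 left.
March 2046 has 31 days: 473 − 31 = 442 left.
February 2046 has 28 days (2046 is not a leap year): 442 − 28 = 414 left.
January 2046 has 31 days: 414 − 31 = 383 left.
December 2045 has 31 days: 383 − 31 = 352 left.
November 2045 has 30 days: 352 − 30 = 322 left.
October 2045 has 31 days: 322 − 31 = 291 left.
September 2045 has 30 days: 291 − 30 = 261 left.
August 2045 has 31 days: 261 − 31 = 230 left.
July 2045 has 31 days: 230 − 31 = 199 left.
June 2045 has 30 days: 199 − 30 = 169 left.
May 2045 has 31 days: 169 − 31 = 138 left.
April 2045 has 30 days: 138 − 30 = 108 left.
March 2045 has 31 days: 108 − 31 = 77 left.
February 2045 has 28 days (2045 is not a leap year): 77 − 28 = 49 left.
January 2045 has 31 days: 49 − 31 = 18 left.
December 2044 has 31 days; 31 − 18 = 13 → December 13, 2044.
Going back 600 days from December 13, 2044:
Going back 13 days from December 13, 2044 reaches the end of the previous month; 600 − 13 = 587 left.
November 2044 has 30 days: 587 − 30 = 557 left.
October 2044 has 31 days: 557 − 31 = 526 left.
September 2044 has 30 days: 526 − 30 = 496 left.
August 2044 has 31 days: 496 − 31 = 465 left.
July 2044 has 31 days: 465 − 31 = 434 left.
June 2044 has 30 days: 434 − 30 = 404 left.
May 2044 has 31 days: 404 − 31 = 373 left.
April 2044 has 30 days: 373 − 30 = 343 left.
March 2044 has 31 days: 343 − 31 = 312 left.
February 2044 has 29 days (2044 is a leap year): 312 − 29 = 283 left.
January 2044 has 31 days: 283 − 31 = 252 left.
December 2043 has 31 days: 252 − 31 = 221 left.
November 2043 has 30 days: 221 − 30 = 191 left.
October 2043 has 31 days: 191 − 31 = 160 left.
September 2043 has 30 days: 160 − 30 = 130 left.
August 2043 has 31 days: 130 − 31 = 99 left.
July 2043 has 31 days: 99 − 31 = 68 left.
June 2043 has 30 days: 68 − 30 = 38 left.
May 2043 has 31 days: 38 − 31 = 7 left.
April 2043 has 30 days; 30 − 7 = 23 → April 23, 2043.
Adding 16 weeks (= 112 days) from April 23, 2043:
April has 30 days, so 30 − 23 = 7 days remain after April 23, 2043; 112 − 7 = 105 left.
May 2043 has 31 days: 105 − 31 = 74 left.
June 2043 has 30 days: 74 − 30 = 44 left.
July 2043 has 31 days: 44 − 31 = 13 left.
13 days into August 2043 → August 13, 2043.

August 13, 2043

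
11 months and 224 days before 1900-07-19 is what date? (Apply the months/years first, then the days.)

January 7, 1899

Counting back 11 months and 224 days from July 19, 1900: first the month/year part, then the days.
month 7 − 11 = -4, which is month 8 of year 1899 → August 1899.
Day 19 is valid in August, giving August 19, 1899.
Now subtract 224 days from August 19, 1899.
Going back 19 days from August 19, 1899 reaches the end of the previous month; 224 − 19 = 205 left.
July 1899 has 31 days: 205 − 31 = 174 left.
June 1899 has 30 days: 174 − 30 = 144 left.
May 1899 has 31 days: 144 − 31 = 113 left.
April 1899 has 30 days: 113 − 30 = 83 left.
March 1899 has 31 days: 83 − 31 = 52 left.
February 1899 has 28 days (1899 is not a leap year): 52 − 28 = 24 left.
January 1899 has 31 days; 31 − 24 = 7 → January 7, 1899.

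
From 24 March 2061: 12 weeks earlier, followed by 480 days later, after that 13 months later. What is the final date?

May 24, 2063

Subtracting 12 weeks (= 84 days) from March 24, 2061:
Going back 24 days from March 24, 2061 reaches the end of the previous month; 84 − 24 = 60 left.
February 2061 has 28 days (2061 is not a leap year): 60 − 28 = 32 left.
January 2061 has 31 days: 32 − 31 = 1 left.
December 2060 has 31 days; 31 − 1 = 30 → December 30, 2060.
Advancing 480 days from December 30, 2060:
December has 31 days, so 31 − 30 = 1 day remains after December 30, 2060; 480 − 1 = 479 left.
January 2061 has 31 days: 479 − 31 = 448 left.
February 2061 has 28 days (2061 is not a leap year): 448 − 28 = 420 left.
March 2061 has 31 days: 420 − 31 = 389 left.
April 2061 has 30 days: 389 − 30 = 359 left.
May 2061 has 31 days: 359 − 31 = 328 left.
June 2061 has 30 days: 328 − 30 = 298 left.
July 2061 has 31 days: 298 − 31 = 267 left.
August 2061 has 31 days: 267 − 31 = 236 left.
September 2061 has 30 days: 236 − 30 = 206 left.
October 2061 has 31 days: 206 − 31 = 175 left.
November 2061 has 30 days: 175 − 30 = 145 left.
December 2061 has 31 days: 145 − 31 = 114 left.
January 2062 has 31 days: 114 − 31 = 83 left.
February 2062 has 28 days (2062 is not a leap year): 83 − 28 = 55 left.
March 2062 has 31 days: 55 − 31 = 24 left.
24 days into April 2062 → April 24, 2062.
Counting forward 13 months from April 24, 2062:
month 4 + 13 = 17, which is month 5 of year 2063 → May 2063.
Day 24 is valid in May, giving May 24, 2063.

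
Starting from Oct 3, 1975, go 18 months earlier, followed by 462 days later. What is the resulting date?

July 9, 1975

Counting back 18 months from October 3, 1975:
month 10 − 18 = -8, which is month 4 of year 1974 → April 1974.
Day 3 is valid in April, giving April 3, 1974.
Counting forward 462 days from April 3, 1974:
April has 30 days, so 30 − 3 = 27 days remain after April 3, 1974; 462 − 27 = 435 left.
May 1974 has 31 days: 435 − 31 = 404 left.
June 1974 has 30 days: 404 − 30 = 374 left.
July 1974 has 31 days: 374 − 31 = 343 left.
August 1974 has 31 days: 343 − 31 = 312 left.
September 1974 has 30 days: 312 − 30 = 282 left.
October 1974 has 31 days: 282 − 31 = 251 left.
November 1974 has 30 days: 251 − 30 = 221 left.
December 1974 has 31 days: 221 − 31 = 190 left.
January 1975 has 31 days: 190 − 31 = 159 left.
February 1975 has 28 days (1975 is not a leap year): 159 − 28 = 131 left.
March 1975 has 31 days: 131 − 31 = 100 left.
April 1975 has 30 days: 100 − 30 = 70 left.
May 1975 has 31 days: 70 − 31 = 39 left.
June 1975 has 30 days: 39 − 30 = 9 left.
9 days into July 1975 → July 9, 1975.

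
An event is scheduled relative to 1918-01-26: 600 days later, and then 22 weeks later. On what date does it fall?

Adding 600 days from January 26, 1918:
January has 31 days, so 31 − 26 = 5 days remain after January 26, 1918; 600 − 5 = 595 left.
February 1918 has 28 days (1918 is not a leap year): 595 − 28 = 567 left.
March 1918 has 31 days: 567 − 31 = 536 left.
April 1918 has 30 days: 536 − 30 = 506 left.
May 1918 has 31 days: 506 − 31 = 475 left.
June 1918 has 30 days: 475 − 30 = 445 left.
July 1918 has 31 days: 445 − 31 = 414 left.
August 1918 has 31 days: 414 − 31 = 383 left.
September 1918 has 30 days: 383 − 30 = 353 left.
October 1918 has 31 days: 353 − 31 = 322 left.
November 1918 has 30 days: 322 − 30 = 292 left.
December 1918 has 31 days: 292 − 31 = 261 left.
January 1919 has 31 days: 261 − 31 = 230 left.
February 1919 has 28 days (1919 is not a leap year): 230 − 28 = 202 left.
March 1919 has 31 days: 202 − 31 = 171 left.
April 1919 has 30 days: 171 − 30 = 141 left.
May 1919 has 31 days: 141 − 31 = 110 left.
June 1919 has 30 days: 110 − 30 = 80 left.
July 1919 has 31 days: 80 − 31 = 49 left.
August 1919 has 31 days: 49 − 31 = 18 left.
18 days into September 1919 → September 18, 1919.
Adding 22 weeks (= 154 days) from September 18, 1919:
September has 30 days, so 30 − 18 = 12 days remain after September 18, 1919; 154 − 12 = 142 left.
October 1919 has 31 days: 142 − 31 = 111 left.
November 1919 has 30 days: 111 − 30 = 81 left.
December 1919 has 31 days: 81 − 31 = 50 left.
January 1920 has 31 days: 50 − 31 = 19 left.
19 days into February 1920 → February 19, 1920.

February 19, 1920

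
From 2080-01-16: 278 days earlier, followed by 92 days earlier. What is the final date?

Subtracting 278 days from January 16, 2080:
Going back 16 days from January 16, 2080 reaches the end of the previous month; 278 − 16 = 262 left.
December 2079 has 31 days: 262 − 31 = 231 left.
November 2079 has 30 days: 231 − 30 = 201 left.
October 2079 has 31 days: 201 − 31 = 170 left.
September 2079 has 30 days: 170 − 30 = 140 left.
August 2079 has 31 days: 140 − 31 = 109 left.
July 2079 has 31 days: 109 − 31 = 78 left.
June 2079 has 30 days: 78 − 30 = 48 left.
May 2079 has 31 days: 48 − 31 = 17 left.
April 2079 has 30 days; 30 − 17 = 13 → April 13, 2079.
Counting back 92 days from April 13, 2079:
Going back 13 days from April 13, 2079 reaches the end of the previous month; 92 − 13 = 79 left.
March 2079 has 31 days: 79 − 31 = 48 left.
February 2079 has 28 days (2079 is not a leap year): 48 − 28 = 20 left.
January 2079 has 31 days; 31 − 20 = 11 → January 11, 2079.

January 11, 2079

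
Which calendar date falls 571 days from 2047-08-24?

Counting forward 571 days from August 24, 2047.
August has 31 days, so 31 − 24 = 7 days remain after August 24, 2047; 571 − 7 = 564 left.
September 2047 has 30 days: 564 − 30 = 534 left.
October 2047 has 31 days: 534 − 31 = 503 left.
November 2047 has 30 days: 503 − 30 = 473 left.
December 2047 has 31 days: 473 − 31 = 442 left.
January 2048 has 31 days: 442 − 31 = 411 left.
February 2048 has 29 days (2048 is a leap year): 411 − 29 = 382 left.
March 2048 has 31 days: 382 − 31 = 351 left.
April 2048 has 30 days: 351 − 30 = 321 left.
May 2048 has 31 days: 321 − 31 = 290 left.
June 2048 has 30 days: 290 − 30 = 260 left.
July 2048 has 31 days: 260 − 31 = 229 left.
August 2048 has 31 days: 229 − 31 = 198 left.
September 2048 has 30 days: 198 − 30 = 168 left.
October 2048 has 31 days: 168 − 31 = 137 left.
November 2048 has 30 days: 137 − 30 = 107 left.
December 2048 has 31 days: 107 − 31 = 76 left.
January 2049 has 31 days: 76 − 31 = 45 left.
February 2049 has 28 days (2049 is not a leap year): 45 − 28 = 17 left.
17 days into March 2049 → March 17, 2049.

March 17, 2049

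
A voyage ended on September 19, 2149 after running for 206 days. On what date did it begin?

Subtracting 206 days from September 19, 2149.
Going back 19 days from September 19, 2149 reaches the end of the previous month; 206 − 19 = 187 left.
August 2149 has 31 days: 187 − 31 = 156 left.
July 2149 has 31 days: 156 − 31 = 125 left.
June 2149 has 30 days: 125 − 30 = 95 left.
May 2149 has 31 days: 95 − 31 = 64 left.
April 2149 has 30 days: 64 − 30 = 34 left.
March 2149 has 31 days: 34 − 31 = 3 left.
February 2149 has 28 days; 28 − 3 = 25 → February 25, 2149.

February 25, 2149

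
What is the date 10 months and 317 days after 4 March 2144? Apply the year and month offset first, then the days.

Advancing 10 months and 317 days from March 4, 2144: first the month/year part, then the days.
month 3 + 10 = 13, which is month 1 of year 2145 → January 2145.
Day 4 is valid in January, giving January 4, 2145.
Now add 317 days from January 4, 2145.
January has 31 days, so 31 − 4 = 27 days remain after January 4, 2145; 317 − 27 = 290 left.
February 2145 has 28 days (2145 is not a leap year): 290 − 28 = 262 left.
March 2145 has 31 days: 262 − 31 = 231 left.
April 2145 has 30 days: 231 − 30 = 201 left.
May 2145 has 31 days: 201 − 31 = 170 left.
June 2145 has 30 days: 170 − 30 = 140 left.
July 2145 has 31 days: 140 − 31 = 109 left.
August 2145 has 31 days: 109 − 31 = 78 left.
September 2145 has 30 days: 78 − 30 = 48 left.
October 2145 has 31 days: 48 − 31 = 17 left.
17 days into November 2145 → November 17, 2145.

November 17, 2145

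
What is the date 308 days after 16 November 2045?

Advancing 308 days from November 16, 2045.
November has 30 days, so 30 − 16 = 14 days remain after November 16, 2045; 308 − 14 = 294 left.
December 2045 has 31 days: 294 − 31 = 263 left.
January 2046 has 31 days: 263 − 31 = 232 left.
February 2046 has 28 days (2046 is not a leap year): 232 − 28 = 204 left.
March 2046 has 31 days: 204 − 31 = 173 left.
April 2046 has 30 days: 173 − 30 = 143 left.
May 2046 has 31 days: 143 − 31 = 112 left.
June 2046 has 30 days: 112 − 30 = 82 left.
July 2046 has 31 days: 82 − 31 = 51 left.
August 2046 has 31 days: 51 − 31 = 20 left.
20 days into September 2046 → September 20, 2046.

September 20, 2046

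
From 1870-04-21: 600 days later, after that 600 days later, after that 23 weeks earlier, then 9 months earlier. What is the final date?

May 23, 1872

Adding 600 days from April 21, 1870:
April has 30 days, so 30 − 21 = 9 days remain after April 21, 1870; 600 − 9 = 591 left.
May 1870 has 31 days: 591 − 31 = 560 left.
June 1870 has 30 days: 560 − 30 = 530 left.
July 1870 has 31 days: 530 − 31 = 499 left.
August 1870 has 31 days: 499 − 31 = 468 left.
September 1870 has 30 days: 468 − 30 = 438 left.
October 1870 has 31 days: 438 − 31 = 407 left.
November 1870 has 30 days: 407 − 30 = 377 left.
December 1870 has 31 days: 377 − 31 = 346 left.
January 1871 has 31 days: 346 − 31 = 315 left.
February 1871 has 28 days (1871 is not a leap year): 315 − 28 = 287 left.
March 1871 has 31 days: 287 − 31 = 256 left.
April 1871 has 30 days: 256 − 30 = 226 left.
May 1871 has 31 days: 226 − 31 = 195 left.
June 1871 has 30 days: 195 − 30 = 165 left.
July 1871 has 31 days: 165 − 31 = 134 left.
August 1871 has 31 days: 134 − 31 = 103 left.
September 1871 has 30 days: 103 − 30 = 73 left.
October 1871 has 31 days: 73 − 31 = 42 left.
November 1871 has 30 days: 42 − 30 = 12 left.
12 days into December 1871 → December 12, 1871.
Counting forward 600 days from December 12, 1871:
December has 31 days, so 31 − 12 = 19 days remain after December 12, 1871; 600 − 19 = 581 left.
January 1872 has 31 days: 581 − 31 = 550 left.
February 1872 has 29 days (1872 is a leap year): 550 − 29 = 521 left.
March 1872 has 31 days: 521 − 31 = 490 left.
April 1872 has 30 days: 490 − 30 = 460 left.
May 1872 has 31 days: 460 − 31 = 429 left.
June 1872 has 30 days: 429 − 30 = 399 left.
July 1872 has 31 days: 399 − 31 = 368 left.
August 1872 has 31 days: 368 − 31 = 337 left.
September 1872 has 30 days: 337 − 30 = 307 left.
October 1872 has 31 days: 307 − 31 = 276 left.
November 1872 has 30 days: 276 − 30 = 246 left.
December 1872 has 31 days: 246 − 31 = 215 left.
January 1873 has 31 days: 215 − 31 = 184 left.
February 1873 has 28 days (1873 is not a leap year): 184 − 28 = 156 left.
March 1873 has 31 days: 156 − 31 = 125 left.
April 1873 has 30 days: 125 − 30 = 95 left.
May 1873 has 31 days: 95 − 31 = 64 left.
June 1873 has 30 days: 64 − 30 = 34 left.
July 1873 has 31 days: 34 − 31 = 3 left.
3 days into August 1873 → August 3, 1873.
Counting back 23 weeks (= 161 days) from August 3, 1873:
Going back 3 days from August 3, 1873 reaches the end of the previous month; 161 − 3 = 158 left.
July 1873 has 31 days: 158 − 31 = 127 left.
June 1873 has 30 days: 127 − 30 = 97 left.
May 1873 has 31 days: 97 − 31 = 66 left.
April 1873 has 30 days: 66 − 30 = 36 left.
March 1873 has 31 days: 36 − 31 = 5 left.
February 1873 has 28 days; 28 − 5 = 23 → February 23, 1873.
Going back 9 months from February 23, 1873:
month 2 − 9 = -7, which is month 5 of year 1872 → May 1872.
Day 23 is valid in May, giving May 23, 1872.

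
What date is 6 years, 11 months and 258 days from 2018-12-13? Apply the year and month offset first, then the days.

Counting forward 6 years, 11 months and 258 days from December 13, 2018: first the month/year part, then the days.
+6 years → 2024; month 12 + 11 = 23, which is month 11 of year 2025 → November 2025.
Day 13 is valid in November, giving November 13, 2025.
Now add 258 days from November 13, 2025.
November has 30 days, so 30 − 13 = 17 days remain after November 13, 2025; 258 − 17 = 241 left.
December 2025 has 31 days: 241 − 31 = 210 left.
January 2026 has 31 days: 210 − 31 = 179 left.
February 2026 has 28 days (2026 is not a leap year): 179 − 28 = 151 left.
March 2026 has 31 days: 151 − 31 = 120 left.
April 2026 has 30 days: 120 − 30 = 90 left.
May 2026 has 31 days: 90 − 31 = 59 left.
June 2026 has 30 days: 59 − 30 = 29 left.
29 days into July 2026 → July 29, 2026.

July 29, 2026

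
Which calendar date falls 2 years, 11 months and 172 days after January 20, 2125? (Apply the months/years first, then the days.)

Advancing 2 years, 11 months and 172 days from January 20, 2125: first the month/year part, then the days.
+2 years → 2127; month 1 + 11 = 12 → December 2127.
Day 20 is valid in December, giving December 20, 2127.
Now add 172 days from December 20, 2127.
December has 31 days, so 31 − 20 = 11 days remain after December 20, 2127; 172 − 11 = 161 left.
January 2128 has 31 days: 161 − 31 = 130 left.
February 2128 has 29 days (2128 is a leap year): 130 − 29 = 101 left.
March 2128 has 31 days: 101 − 31 = 70 left.
April 2128 has 30 days: 70 − 30 = 40 left.
May 2128 has 31 days: 40 − 31 = 9 left.
9 days into June 2128 → June 9, 2128.

June 9, 2128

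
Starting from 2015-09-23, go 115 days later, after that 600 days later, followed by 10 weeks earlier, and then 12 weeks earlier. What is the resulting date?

Adding 115 days from September 23, 2015:
September has 30 days, so 30 − 23 = 7 days remain after September 23, 2015; 115 − 7 = 108 left.
October 2015 has 31 days: 108 − 31 = 77 left.
November 2015 has 30 days: 77 − 30 = 47 left.
December 2015 has 31 days: 47 − 31 = 16 left.
16 days into January 2016 → January 16, 2016.
Counting forward 600 days from January 16, 2016:
January has 31 days, so 31 − 16 = 15 days remain after January 16, 2016; 600 − 15 = 585 left.
February 2016 has 29 days (2016 is a leap year): 585 − 29 = 556 left.
March 2016 has 31 days: 556 − 31 = 525 left.
April 2016 has 30 days: 525 − 30 = 495 left.
May 2016 has 31 days: 495 − 31 = 464 left.
June 2016 has 30 days: 464 − 30 = 434 left.
July 2016 has 31 days: 434 − 31 = 403 left.
August 2016 has 31 days: 403 − 31 = 372 left.
September 2016 has 30 days: 372 − 30 = 342 left.
October 2016 has 31 days: 342 − 31 = 311 left.
November 2016 has 30 days: 311 − 30 = 281 left.
December 2016 has 31 days: 281 − 31 = 250 left.
January 2017 has 31 days: 250 − 31 = 219 left.
February 2017 has 28 days (2017 is not a leap year): 219 − 28 = 191 left.
March 2017 has 31 days: 191 − 31 = 160 left.
April 2017 has 30 days: 160 − 30 = 130 left.
May 2017 has 31 days: 130 − 31 = 99 left.
June 2017 has 30 days: 99 − 30 = 69 left.
July 2017 has 31 days: 69 − 31 = 38 left.
August 2017 has 31 days: 38 − 31 = 7 left.
7 days into September 2017 → September 7, 2017.
Going back 10 weeks (= 70 days) from September 7, 2017:
Going back 7 days from September 7, 2017 reaches the end of the previous month; 70 − 7 = 63 left.
August 2017 has 31 days: 63 − 31 = 32 left.
July 2017 has 31 days: 32 − 31 = 1 left.
June 2017 has 30 days; 30 − 1 = 29 → June 29, 2017.
Going back 12 weeks (= 84 days) from June 29, 2017:
Going back 29 days from June 29, 2017 reaches the end of the previous month; 84 − 29 = 55 left.
May 2017 has 31 days: 55 − 31 = 24 left.
April 2017 has 30 days; 30 − 24 = 6 → April 6, 2017.

April 6, 2017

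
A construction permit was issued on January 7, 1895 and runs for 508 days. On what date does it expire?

Counting forward 508 days from January 7, 1895.
January has 31 days, so 31 − 7 = 24 days remain after January 7, 1895; 508 − 24 = 484 left.
February 1895 has 28 days (1895 is not a leap year): 484 − 28 = 456 left.
March 1895 has 31 days: 456 − 31 = 425 left.
April 1895 has 30 days: 425 − 30 = 395 left.
May 1895 has 31 days: 395 − 31 = 364 left.
June 1895 has 30 days: 364 − 30 = 334 left.
July 1895 has 31 days: 334 − 31 = 303 left.
August 1895 has 31 days: 303 − 31 = 272 left.
September 1895 has 30 days: 272 − 30 = 242 left.
October 1895 has 31 days: 242 − 31 = 211 left.
November 1895 has 30 days: 211 − 30 = 181 left.
December 1895 has 31 days: 181 − 31 = 150 left.
January 1896 has 31 days: 150 − 31 = 119 left.
February 1896 has 29 days (1896 is a leap year): 119 − 29 = 90 left.
March 1896 has 31 days: 90 − 31 = 59 left.
April 1896 has 30 days: 59 − 30 = 29 left.
29 days into May 1896 → May 29, 1896.

May 29, 1896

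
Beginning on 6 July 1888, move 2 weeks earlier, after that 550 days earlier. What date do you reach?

Subtracting 2 weeks (= 14 days) from July 6, 1888:
Going back 6 days from July 6, 1888 reaches the end of the previous month; 14 − 6 = 8 left.
June 1888 has 30 days; 30 − 8 = 22 → June 22, 1888.
Counting back 550 days from June 22, 1888:
Going back 22 days from June 22, 1888 reaches the end of the previous month; 550 − 22 = 528 left.
May 1888 has 31 days: 528 − 31 = 497 left.
April 1888 has 30 days: 497 − 30 = 467 left.
March 1888 has 31 days: 467 − 31 = 436 left.
February 1888 has 29 days (1888 is a leap year): 436 − 29 = 407 left.
January 1888 has 31 days: 407 − 31 = 376 left.
December 1887 has 31 days: 376 − 31 = 345 left.
November 1887 has 30 days: 345 − 30 = 315 left.
October 1887 has 31 days: 315 − 31 = 284 left.
September 1887 has 30 days: 284 − 30 = 254 left.
August 1887 has 31 days: 254 − 31 = 223 left.
July 1887 has 31 days: 223 − 31 = 192 left.
June 1887 has 30 days: 192 − 30 = 162 left.
May 1887 has 31 days: 162 − 31 = 131 left.
April 1887 has 30 days: 131 − 30 = 101 left.
March 1887 has 31 days: 101 − 31 = 70 left.
February 1887 has 28 days (1887 is not a leap year): 70 − 28 = 42 left.
January 1887 has 31 days: 42 − 31 = 11 left.
December 1886 has 31 days; 31 − 11 = 20 → December 20, 1886.

December 20, 1886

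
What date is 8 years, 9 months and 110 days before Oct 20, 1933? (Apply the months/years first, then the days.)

Subtracting 8 years, 9 months and 110 days from October 20, 1933: first the month/year part, then the days.
-8 years → 1925; month 10 − 9 = 1 → January 1925.
Day 20 is valid in January, giving January 20, 1925.
Now subtract 110 days from January 20, 1925.
Going back 20 days from January 20, 1925 reaches the end of the previous month; 110 − 20 = 90 left.
December 1924 has 31 days: 90 − 31 = 59 left.
November 1924 has 30 days: 59 − 30 = 29 left.
October 1924 has 31 days; 31 − 29 = 2 → October 2, 1924.

October 2, 1924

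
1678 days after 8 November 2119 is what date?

Advancing 1678 days from November 8, 2119.
November has 30 days, so 30 − 8 = 22 days remain after November 8, 2119; 1678 − 22 = 1656 left.
December 2119 has 31 days: 1656 − 31 = 1625 left.
January 2120 has 31 days: 1625 − 31 = 1594 left.
February 2120 has 29 days (2120 is a leap year): 1594 − 29 = 1565 left.
March 2120 has 31 days: 1565 − 31 = 1534 left.
April 2120 has 30 days: 1534 − 30 = 1504 left.
May 2120 has 31 days: 1504 − 31 = 1473 left.
June 2120 has 30 days: 1473 − 30 = 1443 left.
July 2120 has 31 days: 1443 − 31 = 1412 left.
August 2120 has 31 days: 1412 − 31 = 1381 left.
September 2120 has 30 days: 1381 − 30 = 1351 left.
October 2120 has 31 days: 1351 − 31 = 1320 left.
November 2120 has 30 days: 1320 − 30 = 1290 left.
December 2120 has 31 days: 1290 − 31 = 1259 left.
January 2121 has 31 days: 1259 − 31 = 1228 left.
February 2121 has 28 days (2121 is not a leap year): 1228 − 28 = 1200 left.
March 2121 has 31 days: 1200 − 31 = 1169 left.
April 2121 has 30 days: 1169 − 30 = 1139 left.
May 2121 has 31 days: 1139 − 31 = 1108 left.
June 2121 has 30 days: 1108 − 30 = 1078 left.
July 2121 has 31 days: 1078 − 31 = 1047 left.
August 2121 has 31 days: 1047 − 31 = 1016 left.
September 2121 has 30 days: 1016 − 30 = 986 left.
October 2121 has 31 days: 986 − 31 = 955 left.
November 2121 has 30 days: 955 − 30 = 925 left.
December 2121 has 31 days: 925 − 31 = 894 left.
January 2122 has 31 days: 894 − 31 = 863 left.
February 2122 has 28 days (2122 is not a leap year): 863 − 28 = 835 left.
March 2122 has 31 days: 835 − 31 = 804 left.
April 2122 has 30 days: 804 − 30 = 774 left.
May 2122 has 31 days: 774 − 31 = 743 left.
June 2122 has 30 days: 743 − 30 = 713 left.
July 2122 has 31 days: 713 − 31 = 682 left.
August 2122 has 31 days: 682 − 31 = 651 left.
September 2122 has 30 days: 651 − 30 = 621 left.
October 2122 has 31 days: 621 − 31 = 590 left.
November 2122 has 30 days: 590 − 30 = 560 left.
December 2122 has 31 days: 560 − 31 = 529 left.
January 2123 has 31 days: 529 − 31 = 498 left.
February 2123 has 28 days (2123 is not a leap year): 498 − 28 = 470 left.
March 2123 has 31 days: 470 − 31 = 439 left.
April 2123 has 30 days: 439 − 30 = 409 left.
May 2123 has 31 days: 409 − 31 = 378 left.
June 2123 has 30 days: 378 − 30 = 348 left.
July 2123 has 31 days: 348 − 31 = 317 left.
August 2123 has 31 days: 317 − 31 = 286 left.
September 2123 has 30 days: 286 − 30 = 256 left.
October 2123 has 31 days: 256 − 31 = 225 left.
November 2123 has 30 days: 225 − 30 = 195 left.
December 2123 has 31 days: 195 − 31 = 164 left.
January 2124 has 31 days: 164 − 31 = 133 left.
February 2124 has 29 days (2124 is a leap year): 133 − 29 = 104 left.
March 2124 has 31 days: 104 − 31 = 73 left.
April 2124 has 30 days: 73 − 30 = 43 left.
May 2124 has 31 days: 43 − 31 = 12 left.
12 days into June 2124 → June 12, 2124.

June 12, 2124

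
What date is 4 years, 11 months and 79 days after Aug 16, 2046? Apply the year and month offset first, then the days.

October 3, 2051

Advancing 4 years, 11 months and 79 days from August 16, 2046: first the month/year part, then the days.
+4 years → 2050; month 8 + 11 = 19, which is month 7 of year 2051 → July 2051.
Day 16 is valid in July, giving July 16, 2051.
Now add 79 days from July 16, 2051.
July has 31 days, so 31 − 16 = 15 days remain after July 16, 2051; 79 − 15 = 64 left.
August 2051 has 31 days: 64 − 31 = 33 left.
September 2051 has 30 days: 33 − 30 = 3 left.
3 days into October 2051 → October 3, 2051.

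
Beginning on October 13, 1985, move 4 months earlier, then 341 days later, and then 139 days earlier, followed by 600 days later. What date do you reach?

August 24, 1987

Subtracting 4 months from October 13, 1985:
month 10 − 4 = 6 → June 1985.
Day 13 is valid in June, giving June 13, 1985.
Counting forward 341 days from June 13, 1985:
June has 30 days, so 30 − 13 = 17 days remain after June 13, 1985; 341 − 17 = 324 left.
July 1985 has 31 days: 324 − 31 = 293 left.
August 1985 has 31 days: 293 − 31 = 262 left.
September 1985 has 30 days: 262 − 30 = 232 left.
October 1985 has 31 days: 232 − 31 = 201 left.
November 1985 has 30 days: 201 − 30 = 171 left.
December 1985 has 31 days: 171 − 31 = 140 left.
January 1986 has 31 days: 140 − 31 = 109 left.
February 1986 has 28 days (1986 is not a leap year): 109 − 28 = 81 left.
March 1986 has 31 days: 81 − 31 = 50 left.
April 1986 has 30 days: 50 − 30 = 20 left.
20 days into May 1986 → May 20, 1986.
Going back 139 days from May 20, 1986:
Going back 20 days from May 20, 1986 reaches the end of the previous month; 139 − 20 = 119 left.
April 1986 has 30 days: 119 − 30 = 89 left.
March 1986 has 31 days: 89 − 31 = 58 left.
February 1986 has 28 days (1986 is not a leap year): 58 − 28 = 30 left.
January 1986 has 31 days; 31 − 30 = 1 → January 1, 1986.
Advancing 600 days from January 1, 1986:
January has 31 days, so 31 − 1 = 30 days remain after January 1, 1986; 600 − 30 = 570 left.
February 1986 has 28 days (1986 is not a leap year): 570 − 28 = 542 left.
March 1986 has 31 days: 542 − 31 = 511 left.
April 1986 has 30 days: 511 − 30 = 481 left.
May 1986 has 31 days: 481 − 31 = 450 left.
June 1986 has 30 days: 450 − 30 = 420 left.
July 1986 has 31 days: 420 − 31 = 389 left.
August 1986 has 31 days: 389 − 31 = 358 left.
September 1986 has 30 days: 358 − 30 = 328 left.
October 1986 has 31 days: 328 − 31 = 297 left.
November 1986 has 30 days: 297 − 30 = 267 left.
December 1986 has 31 days: 267 − 31 = 236 left.
January 1987 has 31 days: 236 − 31 = 205 left.
February 1987 has 28 days (1987 is not a leap year): 205 − 28 = 177 left.
March 1987 has 31 days: 177 − 31 = 146 left.
April 1987 has 30 days: 146 − 30 = 116 left.
May 1987 has 31 days: 116 − 31 = 85 left.
June 1987 has 30 days: 85 − 30 = 55 left.
July 1987 has 31 days: 55 − 31 = 24 left.
24 days into August 1987 → August 24, 1987.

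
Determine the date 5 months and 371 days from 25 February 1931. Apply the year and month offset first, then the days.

July 30, 1932

Counting forward 5 months and 371 days from February 25, 1931: first the month/year part, then the days.
month 2 + 5 = 7 → July 1931.
Day 25 is valid in July, giving July 25, 1931.
Now add 371 days from July 25, 1931.
July has 31 days, so 31 − 25 = 6 days remain after July 25, 1931; 371 − 6 = 365 left.
August 1931 has 31 days: 365 − 31 = 334 left.
September 1931 has 30 days: 334 − 30 = 304 left.
October 1931 has 31 days: 304 − 31 = 273 left.
November 1931 has 30 days: 273 − 30 = 243 left.
December 1931 has 31 days: 243 − 31 = 212 left.
January 1932 has 31 days: 212 − 31 = 181 left.
February 1932 has 29 days (1932 is a leap year): 181 − 29 = 152 left.
March 1932 has 31 days: 152 − 31 = 121 left.
April 1932 has 30 days: 121 − 30 = 91 left.
May 1932 has 31 days: 91 − 31 = 60 left.
June 1932 has 30 days: 60 − 30 = 30 left.
30 days into July 1932 → July 30, 1932.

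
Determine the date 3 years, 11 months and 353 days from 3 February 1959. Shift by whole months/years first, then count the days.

Counting forward 3 years, 11 months and 353 days from February 3, 1959: first the month/year part, then the days.
+3 years → 1962; month 2 + 11 = 13, which is month 1 of year 1963 → January 1963.
Day 3 is valid in January, giving January 3, 1963.
Now add 353 days from January 3, 1963.
January has 31 days, so 31 − 3 = 28 days remain after January 3, 1963; 353 − 28 = 325 left.
February 1963 has 28 days (1963 is not a leap year): 325 − 28 = 297 left.
March 1963 has 31 days: 297 − 31 = 266 left.
April 1963 has 30 days: 266 − 30 = 236 left.
May 1963 has 31 days: 236 − 31 = 205 left.
June 1963 has 30 days: 205 − 30 = 175 left.
July 1963 has 31 days: 175 − 31 = 144 left.
August 1963 has 31 days: 144 − 31 = 113 left.
September 1963 has 30 days: 113 − 30 = 83 left.
October 1963 has 31 days: 83 − 31 = 52 left.
November 1963 has 30 days: 52 − 30 = 22 left.
22 days into December 1963 → December 22, 1963.

December 22, 1963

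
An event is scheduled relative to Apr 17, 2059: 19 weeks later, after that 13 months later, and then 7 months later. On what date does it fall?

April 28, 2061

Advancing 19 weeks (= 133 days) from April 17, 2059:
April has 30 days, so 30 − 17 = 13 days remain after April 17, 2059; 133 − 13 = 120 left.
May 2059 has 31 days: 120 − 31 = 89 left.
June 2059 has 30 days: 89 − 30 = 59 left.
July 2059 has 31 days: 59 − 31 = 28 left.
28 days into August 2059 → August 28, 2059.
Counting forward 13 months from August 28, 2059:
month 8 + 13 = 21, which is month 9 of year 2060 → September 2060.
Day 28 is valid in September, giving September 28, 2060.
Adding 7 months from September 28, 2060:
month 9 + 7 = 16, which is month 4 of year 2061 → April 2061.
Day 28 is valid in April, giving April 28, 2061.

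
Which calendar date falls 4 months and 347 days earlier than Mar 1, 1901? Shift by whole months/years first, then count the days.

Going back 4 months and 347 days from March 1, 1901: first the month/year part, then the days.
month 3 − 4 = -1, which is month 11 of year 1900 → November 1900.
Day 1 is valid in November, giving November 1, 1900.
Now subtract 347 days from November 1, 1900.
Going back 1 day from November 1, 1900 reaches the end of the previous month; 347 − 1 = 346 left.
October 1900 has 31 days: 346 − 31 = 315 left.
September 1900 has 30 days: 315 − 30 = 285 left.
August 1900 has 31 days: 285 − 31 = 254 left.
July 1900 has 31 days: 254 − 31 = 223 left.
June 1900 has 30 days: 223 − 30 = 193 left.
May 1900 has 31 days: 193 − 31 = 162 left.
April 1900 has 30 days: 162 − 30 = 132 left.
March 1900 has 31 days: 132 − 31 = 101 left.
February 1900 has 28 days (1900 is not a leap year (divisible by 100 but not 400)): 101 − 28 = 73 left.
January 1900 has 31 days: 73 − 31 = 42 left.
December 1899 has 31 days: 42 − 31 = 11 left.
November 1899 has 30 days; 30 − 11 = 19 → November 19, 1899.

November 19, 1899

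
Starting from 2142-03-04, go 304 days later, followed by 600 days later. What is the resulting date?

Advancing 304 days from March 4, 2142:
March has 31 days, so 31 − 4 = 27 days remain after March 4, 2142; 304 − 27 = 277 left.
April 2142 has 30 days: 277 − 30 = 247 left.
May 2142 has 31 days: 247 − 31 = 216 left.
June 2142 has 30 days: 216 − 30 = 186 left.
July 2142 has 31 days: 186 − 31 = 155 left.
August 2142 has 31 days: 155 − 31 = 124 left.
September 2142 has 30 days: 124 − 30 = 94 left.
October 2142 has 31 days: 94 − 31 = 63 left.
November 2142 has 30 days: 63 − 30 = 33 left.
December 2142 has 31 days: 33 − 31 = 2 left.
2 days into January 2143 → January 2, 2143.
Advancing 600 days from January 2, 2143:
January has 31 days, so 31 − 2 = 29 days remain after January 2, 2143; 600 − 29 = 571 left.
February 2143 has 28 days (2143 is not a leap year): 571 − 28 = 543 left.
March 2143 has 31 days: 543 − 31 = 512 left.
April 2143 has 30 days: 512 − 30 = 482 left.
May 2143 has 31 days: 482 − 31 = 451 left.
June 2143 has 30 days: 451 − 30 = 421 left.
July 2143 has 31 days: 421 − 31 = 390 left.
August 2143 has 31 days: 390 − 31 = 359 left.
September 2143 has 30 days: 359 − 30 = 329 left.
October 2143 has 31 days: 329 − 31 = 298 left.
November 2143 has 30 days: 298 − 30 = 268 left.
December 2143 has 31 days: 268 − 31 = 237 left.
January 2144 has 31 days: 237 − 31 = 206 left.
February 2144 has 29 days (2144 is a leap year): 206 − 29 = 177 left.
March 2144 has 31 days: 177 − 31 = 146 left.
April 2144 has 30 days: 146 − 30 = 116 left.
May 2144 has 31 days: 116 − 31 = 85 left.
June 2144 has 30 days: 85 − 30 = 55 left.
July 2144 has 31 days: 55 − 31 = 24 left.
24 days into August 2144 → August 24, 2144.

August 24, 2144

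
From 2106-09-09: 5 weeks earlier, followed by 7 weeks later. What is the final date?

September 23, 2106

Going back 5 weeks (= 35 days) from September 9, 2106:
Going back 9 days from September 9, 2106 reaches the end of the previous month; 35 − 9 = 26 left.
August 2106 has 31 days; 31 − 26 = 5 → August 5, 2106.
Counting forward 7 weeks (= 49 days) from August 5, 2106:
August has 31 days, so 31 − 5 = 26 days remain after August 5, 2106; 49 − 26 = 23 left.
23 days into September 2106 → September 23, 2106.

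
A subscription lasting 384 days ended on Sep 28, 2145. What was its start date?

Subtracting 384 days from September 28, 2145.
Going back 28 days from September 28, 2145 reaches the end of the previous month; 384 − 28 = 356 left.
August 2145 has 31 days: 356 − 31 = 325 left.
July 2145 has 31 days: 325 − 31 = 294 left.
June 2145 has 30 days: 294 − 30 = 264 left.
May 2145 has 31 days: 264 − 31 = 233 left.
April 2145 has 30 days: 233 − 30 = 203 left.
March 2145 has 31 days: 203 − 31 = 172 left.
February 2145 has 28 days (2145 is not a leap year): 172 − 28 = 144 left.
January 2145 has 31 days: 144 − 31 = 113 left.
December 2144 has 31 days: 113 − 31 = 82 left.
November 2144 has 30 days: 82 − 30 = 52 left.
October 2144 has 31 days: 52 − 31 = 21 left.
September 2144 has 30 days; 30 − 21 = 9 → September 9, 2144.

September 9, 2144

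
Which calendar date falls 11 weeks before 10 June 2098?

Counting back 11 weeks = 77 days from June 10, 2098.
Going back 10 days from June 10, 2098 reaches the end of the previous month; 77 − 10 = 67 left.
May 2098 has 31 days: 67 − 31 = 36 left.
April 2098 has 30 days: 36 − 30 = 6 left.
March 2098 has 31 days; 31 − 6 = 25 → March 25, 2098.

March 25, 2098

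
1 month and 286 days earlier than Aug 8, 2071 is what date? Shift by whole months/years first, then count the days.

Going back 1 month and 286 days from August 8, 2071: first the month/year part, then the days.
month 8 − 1 = 7 → July 2071.
Day 8 is valid in July, giving July 8, 2071.
Now subtract 286 days from July 8, 2071.
Going back 8 days from July 8, 2071 reaches the end of the previous month; 286 − 8 = 278 left.
June 2071 has 30 days: 278 − 30 = 248 left.
May 2071 has 31 days: 248 − 31 = 217 left.
April 2071 has 30 days: 217 − 30 = 187 left.
March 2071 has 31 days: 187 − 31 = 156 left.
February 2071 has 28 days (2071 is not a leap year): 156 − 28 = 128 left.
January 2071 has 31 days: 128 − 31 = 97 left.
December 2070 has 31 days: 97 − 31 = 66 left.
November 2070 has 30 days: 66 − 30 = 36 left.
October 2070 has 31 days: 36 − 31 = 5 left.
September 2070 has 30 days; 30 − 5 = 25 → September 25, 2070.

September 25, 2070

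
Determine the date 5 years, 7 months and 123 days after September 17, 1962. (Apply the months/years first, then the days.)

Advancing 5 years, 7 months and 123 days from September 17, 1962: first the month/year part, then the days.
+5 years → 1967; month 9 + 7 = 16, which is month 4 of year 1968 → April 1968.
Day 17 is valid in April, giving April 17, 1968.
Now add 123 days from April 17, 1968.
April has 30 days, so 30 − 17 = 13 days remain after April 17, 1968; 123 − 13 = 110 left.
May 1968 has 31 days: 110 − 31 = 79 left.
June 1968 has 30 days: 79 − 30 = 49 left.
July 1968 has 31 days: 49 − 31 = 18 left.
18 days into August 1968 → August 18, 1968.

August 18, 1968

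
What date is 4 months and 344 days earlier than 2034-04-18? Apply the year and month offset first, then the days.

Going back 4 months and 344 days from April 18, 2034: first the month/year part, then the days.
month 4 − 4 = 0, which is month 12 of year 2033 → December 2033.
Day 18 is valid in December, giving December 18, 2033.
Now subtract 344 days from December 18, 2033.
Going back 18 days from December 18, 2033 reaches the end of the previous month; 344 − 18 = 326 left.
November 2033 has 30 days: 326 − 30 = 296 left.
October 2033 has 31 days: 296 − 31 = 265 left.
September 2033 has 30 days: 265 − 30 = 235 left.
August 2033 has 31 days: 235 − 31 = 204 left.
July 2033 has 31 days: 204 − 31 = 173 left.
June 2033 has 30 days: 173 − 30 = 143 left.
May 2033 has 31 days: 143 − 31 = 112 left.
April 2033 has 30 days: 112 − 30 = 82 left.
March 2033 has 31 days: 82 − 31 = 51 left.
February 2033 has 28 days (2033 is not a leap year): 51 − 28 = 23 left.
January 2033 has 31 days; 31 − 23 = 8 → January 8, 2033.

January 8, 2033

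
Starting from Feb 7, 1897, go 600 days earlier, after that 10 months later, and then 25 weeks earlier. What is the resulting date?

October 26, 1895

Subtracting 600 days from February 7, 1897:
Going back 7 days from February 7, 1897 reaches the end of the previous month; 600 − 7 = 593 left.
January 1897 has 31 days: 593 − 31 = 562 left.
December 1896 has 31 days: 562 − 31 = 531 left.
November 1896 has 30 days: 531 − 30 = 501 left.
October 1896 has 31 days: 501 − 31 = 470 left.
September 1896 has 30 days: 470 − 30 = 440 left.
August 1896 has 31 days: 440 − 31 = 409 left.
July 1896 has 31 days: 409 − 31 = 378 left.
June 1896 has 30 days: 378 − 30 = 348 left.
May 1896 has 31 days: 348 − 31 = 317 left.
April 1896 has 30 days: 317 − 30 = 287 left.
March 1896 has 31 days: 287 − 31 = 256 left.
February 1896 has 29 days (1896 is a leap year): 256 − 29 = 227 left.
January 1896 has 31 days: 227 − 31 = 196 left.
December 1895 has 31 days: 196 − 31 = 165 left.
November 1895 has 30 days: 165 − 30 = 135 left.
October 1895 has 31 days: 135 − 31 = 104 left.
September 1895 has 30 days: 104 − 30 = 74 left.
August 1895 has 31 days: 74 − 31 = 43 left.
July 1895 has 31 days: 43 − 31 = 12 left.
June 1895 has 30 days; 30 − 12 = 18 → June 18, 1895.
Counting forward 10 months from June 18, 1895:
month 6 + 10 = 16, which is month 4 of year 1896 → April 1896.
Day 18 is valid in April, giving April 18, 1896.
Subtracting 25 weeks (= 175 days) from April 18, 1896:
Going back 18 days from April 18, 1896 reaches the end of the previous month; 175 − 18 = 157 left.
March 1896 has 31 days: 157 − 31 = 126 left.
February 1896 has 29 days (1896 is a leap year): 126 − 29 = 97 left.
January 1896 has 31 days: 97 − 31 = 66 left.
December 1895 has 31 days: 66 − 31 = 35 left.
November 1895 has 30 days: 35 − 30 = 5 left.
October 1895 has 31 days; 31 − 5 = 26 → October 26, 1895.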